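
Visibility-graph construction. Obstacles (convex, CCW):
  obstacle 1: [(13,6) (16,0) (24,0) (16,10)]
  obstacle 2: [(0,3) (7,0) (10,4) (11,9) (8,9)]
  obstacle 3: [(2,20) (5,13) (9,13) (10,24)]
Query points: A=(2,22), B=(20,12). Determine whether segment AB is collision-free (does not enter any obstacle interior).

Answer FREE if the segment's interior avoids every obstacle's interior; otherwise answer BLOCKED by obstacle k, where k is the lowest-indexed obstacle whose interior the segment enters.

BLOCKED by obstacle 3

Obstacle 1 [(13,6) (16,0) (24,0) (16,10)]:
  edge (13,6)–(16,0): clear
  edge (16,0)–(24,0): clear
  edge (24,0)–(16,10): clear
  edge (16,10)–(13,6): clear
  midpoint (11,17) outside
  → clear
Obstacle 2 [(0,3) (7,0) (10,4) (11,9) (8,9)]:
  edge (0,3)–(7,0): clear
  edge (7,0)–(10,4): clear
  edge (10,4)–(11,9): clear
  edge (11,9)–(8,9): clear
  edge (8,9)–(0,3): clear
  midpoint (11,17) outside
  → clear
Obstacle 3 [(2,20) (5,13) (9,13) (10,24)]:
  edge (2,20)–(5,13): clear
  edge (5,13)–(9,13): clear
  edge (9,13)–(10,24): crosses AB
  edge (10,24)–(2,20): crosses AB
  → BLOCKED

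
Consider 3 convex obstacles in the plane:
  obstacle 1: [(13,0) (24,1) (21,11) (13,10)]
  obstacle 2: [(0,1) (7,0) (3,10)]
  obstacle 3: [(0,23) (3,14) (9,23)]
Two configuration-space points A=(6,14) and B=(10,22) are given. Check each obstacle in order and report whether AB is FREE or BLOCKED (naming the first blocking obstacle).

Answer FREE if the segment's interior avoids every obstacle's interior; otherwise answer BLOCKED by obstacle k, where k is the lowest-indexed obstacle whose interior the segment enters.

Obstacle 1 [(13,0) (24,1) (21,11) (13,10)]:
  edge (13,0)–(24,1): clear
  edge (24,1)–(21,11): clear
  edge (21,11)–(13,10): clear
  edge (13,10)–(13,0): clear
  midpoint (8,18) outside
  → clear
Obstacle 2 [(0,1) (7,0) (3,10)]:
  edge (0,1)–(7,0): clear
  edge (7,0)–(3,10): clear
  edge (3,10)–(0,1): clear
  midpoint (8,18) outside
  → clear
Obstacle 3 [(0,23) (3,14) (9,23)]:
  edge (0,23)–(3,14): clear
  edge (3,14)–(9,23): clear
  edge (9,23)–(0,23): clear
  midpoint (8,18) outside
  → clear

FREE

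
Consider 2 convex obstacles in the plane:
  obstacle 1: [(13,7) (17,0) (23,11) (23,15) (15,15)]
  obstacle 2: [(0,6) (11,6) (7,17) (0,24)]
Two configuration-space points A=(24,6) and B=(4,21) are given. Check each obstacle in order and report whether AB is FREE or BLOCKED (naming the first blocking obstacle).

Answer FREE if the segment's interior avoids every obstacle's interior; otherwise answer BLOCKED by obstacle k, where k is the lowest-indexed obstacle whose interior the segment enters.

Obstacle 1 [(13,7) (17,0) (23,11) (23,15) (15,15)]:
  edge (13,7)–(17,0): clear
  edge (17,0)–(23,11): crosses AB
  edge (23,11)–(23,15): clear
  edge (23,15)–(15,15): clear
  edge (15,15)–(13,7): crosses AB
  → BLOCKED
Obstacle 2 [(0,6) (11,6) (7,17) (0,24)]:
  edge (0,6)–(11,6): clear
  edge (11,6)–(7,17): clear
  edge (7,17)–(0,24): clear
  edge (0,24)–(0,6): clear
  midpoint (14,27/2) outside
  → clear

BLOCKED by obstacle 1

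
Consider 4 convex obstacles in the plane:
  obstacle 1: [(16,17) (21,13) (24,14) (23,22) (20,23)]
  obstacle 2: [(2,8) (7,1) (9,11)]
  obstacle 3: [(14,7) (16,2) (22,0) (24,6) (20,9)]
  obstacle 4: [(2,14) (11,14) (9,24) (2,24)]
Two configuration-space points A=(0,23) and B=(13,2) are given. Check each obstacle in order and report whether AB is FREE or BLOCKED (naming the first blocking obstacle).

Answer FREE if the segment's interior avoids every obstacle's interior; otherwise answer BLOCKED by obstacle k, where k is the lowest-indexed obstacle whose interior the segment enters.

BLOCKED by obstacle 2

Obstacle 1 [(16,17) (21,13) (24,14) (23,22) (20,23)]:
  edge (16,17)–(21,13): clear
  edge (21,13)–(24,14): clear
  edge (24,14)–(23,22): clear
  edge (23,22)–(20,23): clear
  edge (20,23)–(16,17): clear
  midpoint (13/2,25/2) outside
  → clear
Obstacle 2 [(2,8) (7,1) (9,11)]:
  edge (2,8)–(7,1): clear
  edge (7,1)–(9,11): crosses AB
  edge (9,11)–(2,8): crosses AB
  → BLOCKED
Obstacle 3 [(14,7) (16,2) (22,0) (24,6) (20,9)]:
  edge (14,7)–(16,2): clear
  edge (16,2)–(22,0): clear
  edge (22,0)–(24,6): clear
  edge (24,6)–(20,9): clear
  edge (20,9)–(14,7): clear
  midpoint (13/2,25/2) outside
  → clear
Obstacle 4 [(2,14) (11,14) (9,24) (2,24)]:
  edge (2,14)–(11,14): crosses AB
  edge (11,14)–(9,24): clear
  edge (9,24)–(2,24): clear
  edge (2,24)–(2,14): crosses AB
  → BLOCKED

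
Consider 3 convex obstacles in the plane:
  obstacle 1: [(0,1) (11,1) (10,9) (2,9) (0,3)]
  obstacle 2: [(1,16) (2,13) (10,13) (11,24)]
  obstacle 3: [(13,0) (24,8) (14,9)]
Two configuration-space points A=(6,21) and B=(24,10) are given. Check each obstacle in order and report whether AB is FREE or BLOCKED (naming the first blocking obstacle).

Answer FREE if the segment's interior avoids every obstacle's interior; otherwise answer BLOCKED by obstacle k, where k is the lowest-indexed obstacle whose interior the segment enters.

Obstacle 1 [(0,1) (11,1) (10,9) (2,9) (0,3)]:
  edge (0,1)–(11,1): clear
  edge (11,1)–(10,9): clear
  edge (10,9)–(2,9): clear
  edge (2,9)–(0,3): clear
  edge (0,3)–(0,1): clear
  midpoint (15,31/2) outside
  → clear
Obstacle 2 [(1,16) (2,13) (10,13) (11,24)]:
  edge (1,16)–(2,13): clear
  edge (2,13)–(10,13): clear
  edge (10,13)–(11,24): crosses AB
  edge (11,24)–(1,16): crosses AB
  → BLOCKED
Obstacle 3 [(13,0) (24,8) (14,9)]:
  edge (13,0)–(24,8): clear
  edge (24,8)–(14,9): clear
  edge (14,9)–(13,0): clear
  midpoint (15,31/2) outside
  → clear

BLOCKED by obstacle 2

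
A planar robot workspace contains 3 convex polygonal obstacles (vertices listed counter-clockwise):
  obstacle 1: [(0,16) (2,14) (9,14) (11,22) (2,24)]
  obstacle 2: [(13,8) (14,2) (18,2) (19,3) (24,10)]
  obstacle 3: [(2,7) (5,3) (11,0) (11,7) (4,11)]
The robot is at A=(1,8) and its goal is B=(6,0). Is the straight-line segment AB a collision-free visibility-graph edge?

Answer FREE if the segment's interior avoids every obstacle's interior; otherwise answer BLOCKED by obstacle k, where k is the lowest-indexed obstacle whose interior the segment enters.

FREE

Obstacle 1 [(0,16) (2,14) (9,14) (11,22) (2,24)]:
  edge (0,16)–(2,14): clear
  edge (2,14)–(9,14): clear
  edge (9,14)–(11,22): clear
  edge (11,22)–(2,24): clear
  edge (2,24)–(0,16): clear
  midpoint (7/2,4) outside
  → clear
Obstacle 2 [(13,8) (14,2) (18,2) (19,3) (24,10)]:
  edge (13,8)–(14,2): clear
  edge (14,2)–(18,2): clear
  edge (18,2)–(19,3): clear
  edge (19,3)–(24,10): clear
  edge (24,10)–(13,8): clear
  midpoint (7/2,4) outside
  → clear
Obstacle 3 [(2,7) (5,3) (11,0) (11,7) (4,11)]:
  edge (2,7)–(5,3): clear
  edge (5,3)–(11,0): clear
  edge (11,0)–(11,7): clear
  edge (11,7)–(4,11): clear
  edge (4,11)–(2,7): clear
  midpoint (7/2,4) outside
  → clear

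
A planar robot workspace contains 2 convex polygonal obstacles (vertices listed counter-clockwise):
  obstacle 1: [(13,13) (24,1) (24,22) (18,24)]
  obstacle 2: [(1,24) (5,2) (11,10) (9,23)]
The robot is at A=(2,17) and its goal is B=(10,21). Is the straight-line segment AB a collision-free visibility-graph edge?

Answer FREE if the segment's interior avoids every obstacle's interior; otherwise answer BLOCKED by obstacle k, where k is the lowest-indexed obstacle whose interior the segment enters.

BLOCKED by obstacle 2

Obstacle 1 [(13,13) (24,1) (24,22) (18,24)]:
  edge (13,13)–(24,1): clear
  edge (24,1)–(24,22): clear
  edge (24,22)–(18,24): clear
  edge (18,24)–(13,13): clear
  midpoint (6,19) outside
  → clear
Obstacle 2 [(1,24) (5,2) (11,10) (9,23)]:
  edge (1,24)–(5,2): crosses AB
  edge (5,2)–(11,10): clear
  edge (11,10)–(9,23): crosses AB
  edge (9,23)–(1,24): clear
  → BLOCKED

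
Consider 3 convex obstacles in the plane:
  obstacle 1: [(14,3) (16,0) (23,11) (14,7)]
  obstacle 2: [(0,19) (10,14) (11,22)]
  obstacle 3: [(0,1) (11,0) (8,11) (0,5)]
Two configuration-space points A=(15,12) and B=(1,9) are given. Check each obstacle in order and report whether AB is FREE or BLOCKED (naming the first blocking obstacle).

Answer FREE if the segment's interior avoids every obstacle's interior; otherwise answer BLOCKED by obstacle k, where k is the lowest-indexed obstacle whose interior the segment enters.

Obstacle 1 [(14,3) (16,0) (23,11) (14,7)]:
  edge (14,3)–(16,0): clear
  edge (16,0)–(23,11): clear
  edge (23,11)–(14,7): clear
  edge (14,7)–(14,3): clear
  midpoint (8,21/2) outside
  → clear
Obstacle 2 [(0,19) (10,14) (11,22)]:
  edge (0,19)–(10,14): clear
  edge (10,14)–(11,22): clear
  edge (11,22)–(0,19): clear
  midpoint (8,21/2) outside
  → clear
Obstacle 3 [(0,1) (11,0) (8,11) (0,5)]:
  edge (0,1)–(11,0): clear
  edge (11,0)–(8,11): crosses AB
  edge (8,11)–(0,5): crosses AB
  edge (0,5)–(0,1): clear
  → BLOCKED

BLOCKED by obstacle 3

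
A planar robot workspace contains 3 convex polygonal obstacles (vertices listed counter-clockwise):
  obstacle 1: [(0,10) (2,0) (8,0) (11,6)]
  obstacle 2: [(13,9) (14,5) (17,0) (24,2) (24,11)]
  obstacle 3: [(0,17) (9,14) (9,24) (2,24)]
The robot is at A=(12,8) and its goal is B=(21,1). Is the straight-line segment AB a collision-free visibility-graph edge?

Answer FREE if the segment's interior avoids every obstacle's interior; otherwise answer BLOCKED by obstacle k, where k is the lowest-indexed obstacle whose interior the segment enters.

Obstacle 1 [(0,10) (2,0) (8,0) (11,6)]:
  edge (0,10)–(2,0): clear
  edge (2,0)–(8,0): clear
  edge (8,0)–(11,6): clear
  edge (11,6)–(0,10): clear
  midpoint (33/2,9/2) outside
  → clear
Obstacle 2 [(13,9) (14,5) (17,0) (24,2) (24,11)]:
  edge (13,9)–(14,5): crosses AB
  edge (14,5)–(17,0): clear
  edge (17,0)–(24,2): crosses AB
  edge (24,2)–(24,11): clear
  edge (24,11)–(13,9): clear
  → BLOCKED
Obstacle 3 [(0,17) (9,14) (9,24) (2,24)]:
  edge (0,17)–(9,14): clear
  edge (9,14)–(9,24): clear
  edge (9,24)–(2,24): clear
  edge (2,24)–(0,17): clear
  midpoint (33/2,9/2) outside
  → clear

BLOCKED by obstacle 2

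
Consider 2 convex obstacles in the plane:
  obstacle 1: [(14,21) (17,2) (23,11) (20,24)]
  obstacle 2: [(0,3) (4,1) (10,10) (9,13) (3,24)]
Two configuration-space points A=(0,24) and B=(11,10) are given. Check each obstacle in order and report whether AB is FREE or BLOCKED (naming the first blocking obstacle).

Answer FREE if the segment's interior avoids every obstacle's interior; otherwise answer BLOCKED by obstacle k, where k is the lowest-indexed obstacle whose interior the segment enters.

BLOCKED by obstacle 2

Obstacle 1 [(14,21) (17,2) (23,11) (20,24)]:
  edge (14,21)–(17,2): clear
  edge (17,2)–(23,11): clear
  edge (23,11)–(20,24): clear
  edge (20,24)–(14,21): clear
  midpoint (11/2,17) outside
  → clear
Obstacle 2 [(0,3) (4,1) (10,10) (9,13) (3,24)]:
  edge (0,3)–(4,1): clear
  edge (4,1)–(10,10): clear
  edge (10,10)–(9,13): crosses AB
  edge (9,13)–(3,24): clear
  edge (3,24)–(0,3): crosses AB
  → BLOCKED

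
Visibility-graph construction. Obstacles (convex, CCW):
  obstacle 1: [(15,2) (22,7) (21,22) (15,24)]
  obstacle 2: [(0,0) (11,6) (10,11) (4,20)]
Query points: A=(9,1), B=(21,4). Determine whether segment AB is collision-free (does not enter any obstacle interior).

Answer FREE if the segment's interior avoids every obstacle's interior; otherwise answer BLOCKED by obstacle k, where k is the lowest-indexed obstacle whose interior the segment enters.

BLOCKED by obstacle 1

Obstacle 1 [(15,2) (22,7) (21,22) (15,24)]:
  edge (15,2)–(22,7): crosses AB
  edge (22,7)–(21,22): clear
  edge (21,22)–(15,24): clear
  edge (15,24)–(15,2): crosses AB
  → BLOCKED
Obstacle 2 [(0,0) (11,6) (10,11) (4,20)]:
  edge (0,0)–(11,6): clear
  edge (11,6)–(10,11): clear
  edge (10,11)–(4,20): clear
  edge (4,20)–(0,0): clear
  midpoint (15,5/2) outside
  → clear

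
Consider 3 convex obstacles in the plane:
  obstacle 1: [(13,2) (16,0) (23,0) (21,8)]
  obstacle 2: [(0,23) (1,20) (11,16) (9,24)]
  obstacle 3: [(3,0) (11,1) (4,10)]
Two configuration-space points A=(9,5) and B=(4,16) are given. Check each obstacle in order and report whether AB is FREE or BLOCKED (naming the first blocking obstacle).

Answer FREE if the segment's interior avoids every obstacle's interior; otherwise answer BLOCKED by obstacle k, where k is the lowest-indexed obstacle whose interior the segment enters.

FREE

Obstacle 1 [(13,2) (16,0) (23,0) (21,8)]:
  edge (13,2)–(16,0): clear
  edge (16,0)–(23,0): clear
  edge (23,0)–(21,8): clear
  edge (21,8)–(13,2): clear
  midpoint (13/2,21/2) outside
  → clear
Obstacle 2 [(0,23) (1,20) (11,16) (9,24)]:
  edge (0,23)–(1,20): clear
  edge (1,20)–(11,16): clear
  edge (11,16)–(9,24): clear
  edge (9,24)–(0,23): clear
  midpoint (13/2,21/2) outside
  → clear
Obstacle 3 [(3,0) (11,1) (4,10)]:
  edge (3,0)–(11,1): clear
  edge (11,1)–(4,10): clear
  edge (4,10)–(3,0): clear
  midpoint (13/2,21/2) outside
  → clear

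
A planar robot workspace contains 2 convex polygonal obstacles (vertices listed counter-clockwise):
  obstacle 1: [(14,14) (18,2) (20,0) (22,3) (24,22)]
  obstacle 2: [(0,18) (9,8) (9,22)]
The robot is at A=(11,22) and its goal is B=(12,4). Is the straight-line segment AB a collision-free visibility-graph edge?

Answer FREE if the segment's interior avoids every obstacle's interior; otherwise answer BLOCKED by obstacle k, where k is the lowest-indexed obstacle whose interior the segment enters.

FREE

Obstacle 1 [(14,14) (18,2) (20,0) (22,3) (24,22)]:
  edge (14,14)–(18,2): clear
  edge (18,2)–(20,0): clear
  edge (20,0)–(22,3): clear
  edge (22,3)–(24,22): clear
  edge (24,22)–(14,14): clear
  midpoint (23/2,13) outside
  → clear
Obstacle 2 [(0,18) (9,8) (9,22)]:
  edge (0,18)–(9,8): clear
  edge (9,8)–(9,22): clear
  edge (9,22)–(0,18): clear
  midpoint (23/2,13) outside
  → clear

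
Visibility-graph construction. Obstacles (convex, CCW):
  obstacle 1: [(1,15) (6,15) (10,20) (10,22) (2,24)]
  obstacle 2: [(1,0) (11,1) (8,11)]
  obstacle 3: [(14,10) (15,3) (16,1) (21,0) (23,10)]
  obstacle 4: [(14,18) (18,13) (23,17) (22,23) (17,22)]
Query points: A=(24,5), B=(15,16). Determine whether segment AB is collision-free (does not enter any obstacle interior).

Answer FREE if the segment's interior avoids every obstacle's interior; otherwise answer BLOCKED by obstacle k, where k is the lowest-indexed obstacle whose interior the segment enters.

BLOCKED by obstacle 3

Obstacle 1 [(1,15) (6,15) (10,20) (10,22) (2,24)]:
  edge (1,15)–(6,15): clear
  edge (6,15)–(10,20): clear
  edge (10,20)–(10,22): clear
  edge (10,22)–(2,24): clear
  edge (2,24)–(1,15): clear
  midpoint (39/2,21/2) outside
  → clear
Obstacle 2 [(1,0) (11,1) (8,11)]:
  edge (1,0)–(11,1): clear
  edge (11,1)–(8,11): clear
  edge (8,11)–(1,0): clear
  midpoint (39/2,21/2) outside
  → clear
Obstacle 3 [(14,10) (15,3) (16,1) (21,0) (23,10)]:
  edge (14,10)–(15,3): clear
  edge (15,3)–(16,1): clear
  edge (16,1)–(21,0): clear
  edge (21,0)–(23,10): crosses AB
  edge (23,10)–(14,10): crosses AB
  → BLOCKED
Obstacle 4 [(14,18) (18,13) (23,17) (22,23) (17,22)]:
  edge (14,18)–(18,13): clear
  edge (18,13)–(23,17): clear
  edge (23,17)–(22,23): clear
  edge (22,23)–(17,22): clear
  edge (17,22)–(14,18): clear
  midpoint (39/2,21/2) outside
  → clear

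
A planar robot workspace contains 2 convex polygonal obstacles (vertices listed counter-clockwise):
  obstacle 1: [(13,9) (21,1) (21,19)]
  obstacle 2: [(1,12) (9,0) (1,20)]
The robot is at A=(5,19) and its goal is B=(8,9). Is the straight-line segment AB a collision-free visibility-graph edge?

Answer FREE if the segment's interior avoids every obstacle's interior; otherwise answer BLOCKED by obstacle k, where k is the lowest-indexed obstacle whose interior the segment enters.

Obstacle 1 [(13,9) (21,1) (21,19)]:
  edge (13,9)–(21,1): clear
  edge (21,1)–(21,19): clear
  edge (21,19)–(13,9): clear
  midpoint (13/2,14) outside
  → clear
Obstacle 2 [(1,12) (9,0) (1,20)]:
  edge (1,12)–(9,0): clear
  edge (9,0)–(1,20): clear
  edge (1,20)–(1,12): clear
  midpoint (13/2,14) outside
  → clear

FREE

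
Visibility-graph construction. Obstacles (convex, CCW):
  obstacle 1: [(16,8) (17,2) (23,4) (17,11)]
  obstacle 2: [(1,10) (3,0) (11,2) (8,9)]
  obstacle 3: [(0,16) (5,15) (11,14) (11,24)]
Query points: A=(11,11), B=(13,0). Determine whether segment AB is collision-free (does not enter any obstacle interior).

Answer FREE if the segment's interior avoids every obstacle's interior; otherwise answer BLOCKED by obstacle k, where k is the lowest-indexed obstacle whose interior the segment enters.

FREE

Obstacle 1 [(16,8) (17,2) (23,4) (17,11)]:
  edge (16,8)–(17,2): clear
  edge (17,2)–(23,4): clear
  edge (23,4)–(17,11): clear
  edge (17,11)–(16,8): clear
  midpoint (12,11/2) outside
  → clear
Obstacle 2 [(1,10) (3,0) (11,2) (8,9)]:
  edge (1,10)–(3,0): clear
  edge (3,0)–(11,2): clear
  edge (11,2)–(8,9): clear
  edge (8,9)–(1,10): clear
  midpoint (12,11/2) outside
  → clear
Obstacle 3 [(0,16) (5,15) (11,14) (11,24)]:
  edge (0,16)–(5,15): clear
  edge (5,15)–(11,14): clear
  edge (11,14)–(11,24): clear
  edge (11,24)–(0,16): clear
  midpoint (12,11/2) outside
  → clear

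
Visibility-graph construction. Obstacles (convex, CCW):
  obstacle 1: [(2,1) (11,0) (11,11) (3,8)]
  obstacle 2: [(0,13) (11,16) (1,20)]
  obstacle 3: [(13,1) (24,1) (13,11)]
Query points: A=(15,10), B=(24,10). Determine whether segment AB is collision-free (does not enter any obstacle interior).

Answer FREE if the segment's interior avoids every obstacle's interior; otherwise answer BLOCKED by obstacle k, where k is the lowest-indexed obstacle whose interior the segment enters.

Obstacle 1 [(2,1) (11,0) (11,11) (3,8)]:
  edge (2,1)–(11,0): clear
  edge (11,0)–(11,11): clear
  edge (11,11)–(3,8): clear
  edge (3,8)–(2,1): clear
  midpoint (39/2,10) outside
  → clear
Obstacle 2 [(0,13) (11,16) (1,20)]:
  edge (0,13)–(11,16): clear
  edge (11,16)–(1,20): clear
  edge (1,20)–(0,13): clear
  midpoint (39/2,10) outside
  → clear
Obstacle 3 [(13,1) (24,1) (13,11)]:
  edge (13,1)–(24,1): clear
  edge (24,1)–(13,11): clear
  edge (13,11)–(13,1): clear
  midpoint (39/2,10) outside
  → clear

FREE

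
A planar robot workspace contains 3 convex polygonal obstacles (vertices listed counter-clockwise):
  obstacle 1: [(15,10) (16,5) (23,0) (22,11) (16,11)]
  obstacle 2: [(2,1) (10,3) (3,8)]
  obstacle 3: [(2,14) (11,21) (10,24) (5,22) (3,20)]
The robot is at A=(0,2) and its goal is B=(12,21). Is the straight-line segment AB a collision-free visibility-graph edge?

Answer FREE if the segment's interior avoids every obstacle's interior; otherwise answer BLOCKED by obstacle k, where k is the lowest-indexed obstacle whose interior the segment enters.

Obstacle 1 [(15,10) (16,5) (23,0) (22,11) (16,11)]:
  edge (15,10)–(16,5): clear
  edge (16,5)–(23,0): clear
  edge (23,0)–(22,11): clear
  edge (22,11)–(16,11): clear
  edge (16,11)–(15,10): clear
  midpoint (6,23/2) outside
  → clear
Obstacle 2 [(2,1) (10,3) (3,8)]:
  edge (2,1)–(10,3): clear
  edge (10,3)–(3,8): crosses AB
  edge (3,8)–(2,1): crosses AB
  → BLOCKED
Obstacle 3 [(2,14) (11,21) (10,24) (5,22) (3,20)]:
  edge (2,14)–(11,21): clear
  edge (11,21)–(10,24): clear
  edge (10,24)–(5,22): clear
  edge (5,22)–(3,20): clear
  edge (3,20)–(2,14): clear
  midpoint (6,23/2) outside
  → clear

BLOCKED by obstacle 2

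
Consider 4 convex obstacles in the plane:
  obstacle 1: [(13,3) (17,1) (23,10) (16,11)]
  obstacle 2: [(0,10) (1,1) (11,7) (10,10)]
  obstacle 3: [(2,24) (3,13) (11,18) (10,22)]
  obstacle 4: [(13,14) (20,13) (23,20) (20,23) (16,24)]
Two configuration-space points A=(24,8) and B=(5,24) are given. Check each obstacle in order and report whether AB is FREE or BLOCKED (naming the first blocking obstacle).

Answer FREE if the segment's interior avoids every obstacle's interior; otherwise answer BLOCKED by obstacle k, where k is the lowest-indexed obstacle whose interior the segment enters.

Obstacle 1 [(13,3) (17,1) (23,10) (16,11)]:
  edge (13,3)–(17,1): clear
  edge (17,1)–(23,10): crosses AB
  edge (23,10)–(16,11): crosses AB
  edge (16,11)–(13,3): clear
  → BLOCKED
Obstacle 2 [(0,10) (1,1) (11,7) (10,10)]:
  edge (0,10)–(1,1): clear
  edge (1,1)–(11,7): clear
  edge (11,7)–(10,10): clear
  edge (10,10)–(0,10): clear
  midpoint (29/2,16) outside
  → clear
Obstacle 3 [(2,24) (3,13) (11,18) (10,22)]:
  edge (2,24)–(3,13): clear
  edge (3,13)–(11,18): clear
  edge (11,18)–(10,22): crosses AB
  edge (10,22)–(2,24): crosses AB
  → BLOCKED
Obstacle 4 [(13,14) (20,13) (23,20) (20,23) (16,24)]:
  edge (13,14)–(20,13): crosses AB
  edge (20,13)–(23,20): clear
  edge (23,20)–(20,23): clear
  edge (20,23)–(16,24): clear
  edge (16,24)–(13,14): crosses AB
  → BLOCKED

BLOCKED by obstacle 1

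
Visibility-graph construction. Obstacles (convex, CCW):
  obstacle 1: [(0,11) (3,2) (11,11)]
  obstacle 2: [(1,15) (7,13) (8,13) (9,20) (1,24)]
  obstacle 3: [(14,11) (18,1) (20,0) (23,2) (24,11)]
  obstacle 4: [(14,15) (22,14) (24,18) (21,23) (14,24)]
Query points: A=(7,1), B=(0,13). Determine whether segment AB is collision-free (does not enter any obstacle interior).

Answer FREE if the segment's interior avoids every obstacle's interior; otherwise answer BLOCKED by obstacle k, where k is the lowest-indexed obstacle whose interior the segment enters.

BLOCKED by obstacle 1

Obstacle 1 [(0,11) (3,2) (11,11)]:
  edge (0,11)–(3,2): clear
  edge (3,2)–(11,11): crosses AB
  edge (11,11)–(0,11): crosses AB
  → BLOCKED
Obstacle 2 [(1,15) (7,13) (8,13) (9,20) (1,24)]:
  edge (1,15)–(7,13): clear
  edge (7,13)–(8,13): clear
  edge (8,13)–(9,20): clear
  edge (9,20)–(1,24): clear
  edge (1,24)–(1,15): clear
  midpoint (7/2,7) outside
  → clear
Obstacle 3 [(14,11) (18,1) (20,0) (23,2) (24,11)]:
  edge (14,11)–(18,1): clear
  edge (18,1)–(20,0): clear
  edge (20,0)–(23,2): clear
  edge (23,2)–(24,11): clear
  edge (24,11)–(14,11): clear
  midpoint (7/2,7) outside
  → clear
Obstacle 4 [(14,15) (22,14) (24,18) (21,23) (14,24)]:
  edge (14,15)–(22,14): clear
  edge (22,14)–(24,18): clear
  edge (24,18)–(21,23): clear
  edge (21,23)–(14,24): clear
  edge (14,24)–(14,15): clear
  midpoint (7/2,7) outside
  → clear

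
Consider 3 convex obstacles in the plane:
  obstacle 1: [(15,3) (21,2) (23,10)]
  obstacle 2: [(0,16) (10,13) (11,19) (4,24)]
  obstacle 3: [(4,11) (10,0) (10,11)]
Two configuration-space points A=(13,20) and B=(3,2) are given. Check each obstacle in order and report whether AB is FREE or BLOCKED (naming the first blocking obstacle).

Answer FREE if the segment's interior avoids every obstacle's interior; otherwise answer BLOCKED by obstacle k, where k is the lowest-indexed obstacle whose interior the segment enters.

Obstacle 1 [(15,3) (21,2) (23,10)]:
  edge (15,3)–(21,2): clear
  edge (21,2)–(23,10): clear
  edge (23,10)–(15,3): clear
  midpoint (8,11) outside
  → clear
Obstacle 2 [(0,16) (10,13) (11,19) (4,24)]:
  edge (0,16)–(10,13): crosses AB
  edge (10,13)–(11,19): crosses AB
  edge (11,19)–(4,24): clear
  edge (4,24)–(0,16): clear
  → BLOCKED
Obstacle 3 [(4,11) (10,0) (10,11)]:
  edge (4,11)–(10,0): crosses AB
  edge (10,0)–(10,11): clear
  edge (10,11)–(4,11): crosses AB
  → BLOCKED

BLOCKED by obstacle 2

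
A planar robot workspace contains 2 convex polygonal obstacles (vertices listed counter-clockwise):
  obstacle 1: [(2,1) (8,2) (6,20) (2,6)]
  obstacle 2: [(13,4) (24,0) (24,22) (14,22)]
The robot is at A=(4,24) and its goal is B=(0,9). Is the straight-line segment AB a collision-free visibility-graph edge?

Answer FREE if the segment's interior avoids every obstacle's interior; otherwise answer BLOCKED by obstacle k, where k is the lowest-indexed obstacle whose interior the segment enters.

Obstacle 1 [(2,1) (8,2) (6,20) (2,6)]:
  edge (2,1)–(8,2): clear
  edge (8,2)–(6,20): clear
  edge (6,20)–(2,6): clear
  edge (2,6)–(2,1): clear
  midpoint (2,33/2) outside
  → clear
Obstacle 2 [(13,4) (24,0) (24,22) (14,22)]:
  edge (13,4)–(24,0): clear
  edge (24,0)–(24,22): clear
  edge (24,22)–(14,22): clear
  edge (14,22)–(13,4): clear
  midpoint (2,33/2) outside
  → clear

FREE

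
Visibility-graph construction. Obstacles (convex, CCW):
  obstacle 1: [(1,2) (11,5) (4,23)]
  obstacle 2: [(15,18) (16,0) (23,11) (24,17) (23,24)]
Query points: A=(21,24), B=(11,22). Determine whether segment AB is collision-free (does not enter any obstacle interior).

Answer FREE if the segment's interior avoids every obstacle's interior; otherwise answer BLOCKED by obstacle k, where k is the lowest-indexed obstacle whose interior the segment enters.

Obstacle 1 [(1,2) (11,5) (4,23)]:
  edge (1,2)–(11,5): clear
  edge (11,5)–(4,23): clear
  edge (4,23)–(1,2): clear
  midpoint (16,23) outside
  → clear
Obstacle 2 [(15,18) (16,0) (23,11) (24,17) (23,24)]:
  edge (15,18)–(16,0): clear
  edge (16,0)–(23,11): clear
  edge (23,11)–(24,17): clear
  edge (24,17)–(23,24): clear
  edge (23,24)–(15,18): clear
  midpoint (16,23) outside
  → clear

FREE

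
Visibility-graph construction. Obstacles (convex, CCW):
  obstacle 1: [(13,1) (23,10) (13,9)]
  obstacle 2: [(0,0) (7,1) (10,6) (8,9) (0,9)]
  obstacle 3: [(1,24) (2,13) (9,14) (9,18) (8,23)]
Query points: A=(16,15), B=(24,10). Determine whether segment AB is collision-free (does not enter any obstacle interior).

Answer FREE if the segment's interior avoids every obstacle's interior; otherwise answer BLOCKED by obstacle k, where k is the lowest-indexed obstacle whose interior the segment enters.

Obstacle 1 [(13,1) (23,10) (13,9)]:
  edge (13,1)–(23,10): clear
  edge (23,10)–(13,9): clear
  edge (13,9)–(13,1): clear
  midpoint (20,25/2) outside
  → clear
Obstacle 2 [(0,0) (7,1) (10,6) (8,9) (0,9)]:
  edge (0,0)–(7,1): clear
  edge (7,1)–(10,6): clear
  edge (10,6)–(8,9): clear
  edge (8,9)–(0,9): clear
  edge (0,9)–(0,0): clear
  midpoint (20,25/2) outside
  → clear
Obstacle 3 [(1,24) (2,13) (9,14) (9,18) (8,23)]:
  edge (1,24)–(2,13): clear
  edge (2,13)–(9,14): clear
  edge (9,14)–(9,18): clear
  edge (9,18)–(8,23): clear
  edge (8,23)–(1,24): clear
  midpoint (20,25/2) outside
  → clear

FREE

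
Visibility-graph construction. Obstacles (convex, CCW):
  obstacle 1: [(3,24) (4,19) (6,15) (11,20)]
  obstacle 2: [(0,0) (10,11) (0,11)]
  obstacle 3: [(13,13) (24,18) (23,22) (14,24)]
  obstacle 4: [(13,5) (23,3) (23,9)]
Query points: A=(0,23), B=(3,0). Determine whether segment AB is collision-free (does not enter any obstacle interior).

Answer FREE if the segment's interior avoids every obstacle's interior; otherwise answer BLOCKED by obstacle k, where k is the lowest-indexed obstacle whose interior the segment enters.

Obstacle 1 [(3,24) (4,19) (6,15) (11,20)]:
  edge (3,24)–(4,19): clear
  edge (4,19)–(6,15): clear
  edge (6,15)–(11,20): clear
  edge (11,20)–(3,24): clear
  midpoint (3/2,23/2) outside
  → clear
Obstacle 2 [(0,0) (10,11) (0,11)]:
  edge (0,0)–(10,11): crosses AB
  edge (10,11)–(0,11): crosses AB
  edge (0,11)–(0,0): clear
  → BLOCKED
Obstacle 3 [(13,13) (24,18) (23,22) (14,24)]:
  edge (13,13)–(24,18): clear
  edge (24,18)–(23,22): clear
  edge (23,22)–(14,24): clear
  edge (14,24)–(13,13): clear
  midpoint (3/2,23/2) outside
  → clear
Obstacle 4 [(13,5) (23,3) (23,9)]:
  edge (13,5)–(23,3): clear
  edge (23,3)–(23,9): clear
  edge (23,9)–(13,5): clear
  midpoint (3/2,23/2) outside
  → clear

BLOCKED by obstacle 2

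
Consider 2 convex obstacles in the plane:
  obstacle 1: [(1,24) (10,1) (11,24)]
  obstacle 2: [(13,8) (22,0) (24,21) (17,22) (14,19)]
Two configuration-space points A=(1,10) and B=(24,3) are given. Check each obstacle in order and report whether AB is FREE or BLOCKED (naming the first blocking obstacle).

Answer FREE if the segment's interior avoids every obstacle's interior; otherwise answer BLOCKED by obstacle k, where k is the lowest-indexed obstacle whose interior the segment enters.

Obstacle 1 [(1,24) (10,1) (11,24)]:
  edge (1,24)–(10,1): crosses AB
  edge (10,1)–(11,24): crosses AB
  edge (11,24)–(1,24): clear
  → BLOCKED
Obstacle 2 [(13,8) (22,0) (24,21) (17,22) (14,19)]:
  edge (13,8)–(22,0): crosses AB
  edge (22,0)–(24,21): crosses AB
  edge (24,21)–(17,22): clear
  edge (17,22)–(14,19): clear
  edge (14,19)–(13,8): clear
  → BLOCKED

BLOCKED by obstacle 1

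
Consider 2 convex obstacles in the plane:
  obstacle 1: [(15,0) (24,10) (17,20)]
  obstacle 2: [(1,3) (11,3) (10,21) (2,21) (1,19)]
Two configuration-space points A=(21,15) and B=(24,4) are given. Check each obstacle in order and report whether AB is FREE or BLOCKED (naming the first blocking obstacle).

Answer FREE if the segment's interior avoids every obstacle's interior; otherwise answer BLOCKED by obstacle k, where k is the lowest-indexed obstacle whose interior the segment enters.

BLOCKED by obstacle 1

Obstacle 1 [(15,0) (24,10) (17,20)]:
  edge (15,0)–(24,10): crosses AB
  edge (24,10)–(17,20): crosses AB
  edge (17,20)–(15,0): clear
  → BLOCKED
Obstacle 2 [(1,3) (11,3) (10,21) (2,21) (1,19)]:
  edge (1,3)–(11,3): clear
  edge (11,3)–(10,21): clear
  edge (10,21)–(2,21): clear
  edge (2,21)–(1,19): clear
  edge (1,19)–(1,3): clear
  midpoint (45/2,19/2) outside
  → clear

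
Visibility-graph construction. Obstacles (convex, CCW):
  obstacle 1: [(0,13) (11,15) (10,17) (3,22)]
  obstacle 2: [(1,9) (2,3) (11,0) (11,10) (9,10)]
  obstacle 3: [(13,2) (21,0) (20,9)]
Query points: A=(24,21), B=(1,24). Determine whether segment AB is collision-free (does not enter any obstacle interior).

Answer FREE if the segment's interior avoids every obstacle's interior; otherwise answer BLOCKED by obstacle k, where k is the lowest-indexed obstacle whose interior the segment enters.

FREE

Obstacle 1 [(0,13) (11,15) (10,17) (3,22)]:
  edge (0,13)–(11,15): clear
  edge (11,15)–(10,17): clear
  edge (10,17)–(3,22): clear
  edge (3,22)–(0,13): clear
  midpoint (25/2,45/2) outside
  → clear
Obstacle 2 [(1,9) (2,3) (11,0) (11,10) (9,10)]:
  edge (1,9)–(2,3): clear
  edge (2,3)–(11,0): clear
  edge (11,0)–(11,10): clear
  edge (11,10)–(9,10): clear
  edge (9,10)–(1,9): clear
  midpoint (25/2,45/2) outside
  → clear
Obstacle 3 [(13,2) (21,0) (20,9)]:
  edge (13,2)–(21,0): clear
  edge (21,0)–(20,9): clear
  edge (20,9)–(13,2): clear
  midpoint (25/2,45/2) outside
  → clear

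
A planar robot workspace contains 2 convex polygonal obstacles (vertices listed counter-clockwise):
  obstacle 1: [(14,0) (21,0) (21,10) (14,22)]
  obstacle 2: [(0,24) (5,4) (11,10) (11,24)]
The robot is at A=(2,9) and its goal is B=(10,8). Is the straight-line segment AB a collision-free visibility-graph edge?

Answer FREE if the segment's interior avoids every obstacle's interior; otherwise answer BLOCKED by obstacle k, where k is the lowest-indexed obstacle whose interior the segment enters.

BLOCKED by obstacle 2

Obstacle 1 [(14,0) (21,0) (21,10) (14,22)]:
  edge (14,0)–(21,0): clear
  edge (21,0)–(21,10): clear
  edge (21,10)–(14,22): clear
  edge (14,22)–(14,0): clear
  midpoint (6,17/2) outside
  → clear
Obstacle 2 [(0,24) (5,4) (11,10) (11,24)]:
  edge (0,24)–(5,4): crosses AB
  edge (5,4)–(11,10): crosses AB
  edge (11,10)–(11,24): clear
  edge (11,24)–(0,24): clear
  → BLOCKED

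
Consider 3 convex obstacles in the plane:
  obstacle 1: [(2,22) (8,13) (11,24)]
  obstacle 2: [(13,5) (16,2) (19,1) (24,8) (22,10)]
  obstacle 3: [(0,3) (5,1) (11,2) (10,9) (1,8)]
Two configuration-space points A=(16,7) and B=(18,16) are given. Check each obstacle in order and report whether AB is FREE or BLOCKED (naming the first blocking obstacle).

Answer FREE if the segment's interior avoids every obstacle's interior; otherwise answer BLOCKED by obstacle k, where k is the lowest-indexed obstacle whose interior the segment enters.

Obstacle 1 [(2,22) (8,13) (11,24)]:
  edge (2,22)–(8,13): clear
  edge (8,13)–(11,24): clear
  edge (11,24)–(2,22): clear
  midpoint (17,23/2) outside
  → clear
Obstacle 2 [(13,5) (16,2) (19,1) (24,8) (22,10)]:
  edge (13,5)–(16,2): clear
  edge (16,2)–(19,1): clear
  edge (19,1)–(24,8): clear
  edge (24,8)–(22,10): clear
  edge (22,10)–(13,5): clear
  midpoint (17,23/2) outside
  → clear
Obstacle 3 [(0,3) (5,1) (11,2) (10,9) (1,8)]:
  edge (0,3)–(5,1): clear
  edge (5,1)–(11,2): clear
  edge (11,2)–(10,9): clear
  edge (10,9)–(1,8): clear
  edge (1,8)–(0,3): clear
  midpoint (17,23/2) outside
  → clear

FREE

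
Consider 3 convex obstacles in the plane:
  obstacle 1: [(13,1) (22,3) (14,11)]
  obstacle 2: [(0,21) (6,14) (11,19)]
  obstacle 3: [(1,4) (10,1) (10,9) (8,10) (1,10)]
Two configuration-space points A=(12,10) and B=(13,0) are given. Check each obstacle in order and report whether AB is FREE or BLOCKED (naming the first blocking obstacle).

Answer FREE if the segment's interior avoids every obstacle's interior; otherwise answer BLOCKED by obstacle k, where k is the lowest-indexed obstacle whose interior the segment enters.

FREE

Obstacle 1 [(13,1) (22,3) (14,11)]:
  edge (13,1)–(22,3): clear
  edge (22,3)–(14,11): clear
  edge (14,11)–(13,1): clear
  midpoint (25/2,5) outside
  → clear
Obstacle 2 [(0,21) (6,14) (11,19)]:
  edge (0,21)–(6,14): clear
  edge (6,14)–(11,19): clear
  edge (11,19)–(0,21): clear
  midpoint (25/2,5) outside
  → clear
Obstacle 3 [(1,4) (10,1) (10,9) (8,10) (1,10)]:
  edge (1,4)–(10,1): clear
  edge (10,1)–(10,9): clear
  edge (10,9)–(8,10): clear
  edge (8,10)–(1,10): clear
  edge (1,10)–(1,4): clear
  midpoint (25/2,5) outside
  → clear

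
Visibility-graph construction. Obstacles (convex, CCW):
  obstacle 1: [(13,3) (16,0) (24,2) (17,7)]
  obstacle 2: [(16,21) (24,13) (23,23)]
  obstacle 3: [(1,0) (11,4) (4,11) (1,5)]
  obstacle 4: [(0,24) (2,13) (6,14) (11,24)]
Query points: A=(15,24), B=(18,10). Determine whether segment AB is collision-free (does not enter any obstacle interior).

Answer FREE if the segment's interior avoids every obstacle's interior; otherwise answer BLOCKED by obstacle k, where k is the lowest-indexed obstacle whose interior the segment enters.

FREE

Obstacle 1 [(13,3) (16,0) (24,2) (17,7)]:
  edge (13,3)–(16,0): clear
  edge (16,0)–(24,2): clear
  edge (24,2)–(17,7): clear
  edge (17,7)–(13,3): clear
  midpoint (33/2,17) outside
  → clear
Obstacle 2 [(16,21) (24,13) (23,23)]:
  edge (16,21)–(24,13): clear
  edge (24,13)–(23,23): clear
  edge (23,23)–(16,21): clear
  midpoint (33/2,17) outside
  → clear
Obstacle 3 [(1,0) (11,4) (4,11) (1,5)]:
  edge (1,0)–(11,4): clear
  edge (11,4)–(4,11): clear
  edge (4,11)–(1,5): clear
  edge (1,5)–(1,0): clear
  midpoint (33/2,17) outside
  → clear
Obstacle 4 [(0,24) (2,13) (6,14) (11,24)]:
  edge (0,24)–(2,13): clear
  edge (2,13)–(6,14): clear
  edge (6,14)–(11,24): clear
  edge (11,24)–(0,24): clear
  midpoint (33/2,17) outside
  → clear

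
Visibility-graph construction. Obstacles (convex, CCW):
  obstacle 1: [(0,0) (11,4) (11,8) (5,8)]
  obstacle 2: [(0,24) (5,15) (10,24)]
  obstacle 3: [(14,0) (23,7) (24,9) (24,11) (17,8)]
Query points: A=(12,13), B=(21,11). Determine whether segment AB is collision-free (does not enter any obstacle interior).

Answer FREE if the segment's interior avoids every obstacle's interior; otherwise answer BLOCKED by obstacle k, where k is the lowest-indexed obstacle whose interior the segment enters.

FREE

Obstacle 1 [(0,0) (11,4) (11,8) (5,8)]:
  edge (0,0)–(11,4): clear
  edge (11,4)–(11,8): clear
  edge (11,8)–(5,8): clear
  edge (5,8)–(0,0): clear
  midpoint (33/2,12) outside
  → clear
Obstacle 2 [(0,24) (5,15) (10,24)]:
  edge (0,24)–(5,15): clear
  edge (5,15)–(10,24): clear
  edge (10,24)–(0,24): clear
  midpoint (33/2,12) outside
  → clear
Obstacle 3 [(14,0) (23,7) (24,9) (24,11) (17,8)]:
  edge (14,0)–(23,7): clear
  edge (23,7)–(24,9): clear
  edge (24,9)–(24,11): clear
  edge (24,11)–(17,8): clear
  edge (17,8)–(14,0): clear
  midpoint (33/2,12) outside
  → clear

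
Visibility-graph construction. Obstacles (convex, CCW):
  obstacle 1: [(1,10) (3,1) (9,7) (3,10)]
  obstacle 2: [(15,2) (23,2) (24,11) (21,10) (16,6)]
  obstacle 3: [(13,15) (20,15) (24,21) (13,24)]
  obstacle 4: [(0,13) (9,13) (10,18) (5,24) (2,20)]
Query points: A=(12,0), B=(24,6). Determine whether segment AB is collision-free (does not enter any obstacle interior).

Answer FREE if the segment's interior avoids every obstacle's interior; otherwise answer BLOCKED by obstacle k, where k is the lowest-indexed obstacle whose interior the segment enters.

Obstacle 1 [(1,10) (3,1) (9,7) (3,10)]:
  edge (1,10)–(3,1): clear
  edge (3,1)–(9,7): clear
  edge (9,7)–(3,10): clear
  edge (3,10)–(1,10): clear
  midpoint (18,3) outside
  → clear
Obstacle 2 [(15,2) (23,2) (24,11) (21,10) (16,6)]:
  edge (15,2)–(23,2): crosses AB
  edge (23,2)–(24,11): crosses AB
  edge (24,11)–(21,10): clear
  edge (21,10)–(16,6): clear
  edge (16,6)–(15,2): clear
  → BLOCKED
Obstacle 3 [(13,15) (20,15) (24,21) (13,24)]:
  edge (13,15)–(20,15): clear
  edge (20,15)–(24,21): clear
  edge (24,21)–(13,24): clear
  edge (13,24)–(13,15): clear
  midpoint (18,3) outside
  → clear
Obstacle 4 [(0,13) (9,13) (10,18) (5,24) (2,20)]:
  edge (0,13)–(9,13): clear
  edge (9,13)–(10,18): clear
  edge (10,18)–(5,24): clear
  edge (5,24)–(2,20): clear
  edge (2,20)–(0,13): clear
  midpoint (18,3) outside
  → clear

BLOCKED by obstacle 2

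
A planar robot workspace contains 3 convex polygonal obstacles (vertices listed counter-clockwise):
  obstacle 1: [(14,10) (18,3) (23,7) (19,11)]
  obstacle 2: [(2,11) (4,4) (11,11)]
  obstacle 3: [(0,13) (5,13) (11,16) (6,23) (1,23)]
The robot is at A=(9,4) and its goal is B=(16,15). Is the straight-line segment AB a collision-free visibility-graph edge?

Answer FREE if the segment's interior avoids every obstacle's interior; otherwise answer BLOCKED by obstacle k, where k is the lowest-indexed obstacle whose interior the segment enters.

FREE

Obstacle 1 [(14,10) (18,3) (23,7) (19,11)]:
  edge (14,10)–(18,3): clear
  edge (18,3)–(23,7): clear
  edge (23,7)–(19,11): clear
  edge (19,11)–(14,10): clear
  midpoint (25/2,19/2) outside
  → clear
Obstacle 2 [(2,11) (4,4) (11,11)]:
  edge (2,11)–(4,4): clear
  edge (4,4)–(11,11): clear
  edge (11,11)–(2,11): clear
  midpoint (25/2,19/2) outside
  → clear
Obstacle 3 [(0,13) (5,13) (11,16) (6,23) (1,23)]:
  edge (0,13)–(5,13): clear
  edge (5,13)–(11,16): clear
  edge (11,16)–(6,23): clear
  edge (6,23)–(1,23): clear
  edge (1,23)–(0,13): clear
  midpoint (25/2,19/2) outside
  → clear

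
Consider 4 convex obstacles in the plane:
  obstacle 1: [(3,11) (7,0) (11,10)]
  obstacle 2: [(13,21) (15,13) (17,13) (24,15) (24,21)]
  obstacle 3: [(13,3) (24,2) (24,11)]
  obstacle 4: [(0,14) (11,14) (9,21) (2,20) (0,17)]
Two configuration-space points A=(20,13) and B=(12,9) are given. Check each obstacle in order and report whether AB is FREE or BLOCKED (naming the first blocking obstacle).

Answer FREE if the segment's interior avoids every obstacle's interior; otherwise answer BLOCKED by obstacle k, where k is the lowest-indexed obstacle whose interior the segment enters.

Obstacle 1 [(3,11) (7,0) (11,10)]:
  edge (3,11)–(7,0): clear
  edge (7,0)–(11,10): clear
  edge (11,10)–(3,11): clear
  midpoint (16,11) outside
  → clear
Obstacle 2 [(13,21) (15,13) (17,13) (24,15) (24,21)]:
  edge (13,21)–(15,13): clear
  edge (15,13)–(17,13): clear
  edge (17,13)–(24,15): clear
  edge (24,15)–(24,21): clear
  edge (24,21)–(13,21): clear
  midpoint (16,11) outside
  → clear
Obstacle 3 [(13,3) (24,2) (24,11)]:
  edge (13,3)–(24,2): clear
  edge (24,2)–(24,11): clear
  edge (24,11)–(13,3): clear
  midpoint (16,11) outside
  → clear
Obstacle 4 [(0,14) (11,14) (9,21) (2,20) (0,17)]:
  edge (0,14)–(11,14): clear
  edge (11,14)–(9,21): clear
  edge (9,21)–(2,20): clear
  edge (2,20)–(0,17): clear
  edge (0,17)–(0,14): clear
  midpoint (16,11) outside
  → clear

FREE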